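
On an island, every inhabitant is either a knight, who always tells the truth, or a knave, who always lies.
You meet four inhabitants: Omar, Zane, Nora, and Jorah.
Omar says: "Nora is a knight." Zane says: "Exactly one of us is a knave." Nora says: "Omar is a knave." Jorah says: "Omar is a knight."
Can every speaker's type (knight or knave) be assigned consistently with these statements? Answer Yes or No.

No

Checking all 16 assignments, each has at least one speaker whose statement's truth value contradicts their type.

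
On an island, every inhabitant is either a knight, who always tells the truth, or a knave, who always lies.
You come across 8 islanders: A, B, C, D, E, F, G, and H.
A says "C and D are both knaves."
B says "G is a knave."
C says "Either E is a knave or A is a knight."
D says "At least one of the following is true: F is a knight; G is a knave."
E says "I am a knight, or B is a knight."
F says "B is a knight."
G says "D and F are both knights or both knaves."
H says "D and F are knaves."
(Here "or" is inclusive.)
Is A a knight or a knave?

Consistent assignments: {A=knave, B=knave, C=knight, D=knave, E=knave, F=knave, G=knight, H=knight}
In every consistent assignment, A is a knave.

A is a knave.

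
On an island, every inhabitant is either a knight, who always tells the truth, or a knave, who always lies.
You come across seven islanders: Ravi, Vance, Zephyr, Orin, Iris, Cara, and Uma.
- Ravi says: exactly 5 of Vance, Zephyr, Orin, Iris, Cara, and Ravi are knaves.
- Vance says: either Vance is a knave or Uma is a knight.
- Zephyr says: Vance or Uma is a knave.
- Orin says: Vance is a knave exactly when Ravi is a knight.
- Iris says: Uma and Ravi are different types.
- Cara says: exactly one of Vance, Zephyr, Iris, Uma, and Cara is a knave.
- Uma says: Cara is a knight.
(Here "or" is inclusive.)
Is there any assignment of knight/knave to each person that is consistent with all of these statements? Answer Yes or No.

Yes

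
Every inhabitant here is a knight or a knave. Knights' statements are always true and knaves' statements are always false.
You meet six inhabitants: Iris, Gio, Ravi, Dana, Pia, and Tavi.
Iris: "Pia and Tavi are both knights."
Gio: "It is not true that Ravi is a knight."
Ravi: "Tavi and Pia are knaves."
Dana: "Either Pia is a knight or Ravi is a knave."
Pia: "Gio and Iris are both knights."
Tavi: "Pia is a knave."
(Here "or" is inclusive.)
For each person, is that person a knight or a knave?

Iris is a knave, Gio is a knight, Ravi is a knave, Dana is a knight, Pia is a knave, and Tavi is a knight.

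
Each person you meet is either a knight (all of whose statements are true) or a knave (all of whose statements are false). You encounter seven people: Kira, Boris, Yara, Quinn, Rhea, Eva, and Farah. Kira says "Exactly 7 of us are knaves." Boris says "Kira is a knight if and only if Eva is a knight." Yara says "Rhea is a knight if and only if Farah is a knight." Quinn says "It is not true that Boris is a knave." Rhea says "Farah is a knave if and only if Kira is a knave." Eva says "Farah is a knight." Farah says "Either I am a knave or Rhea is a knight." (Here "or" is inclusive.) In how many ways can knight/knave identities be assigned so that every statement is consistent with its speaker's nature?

0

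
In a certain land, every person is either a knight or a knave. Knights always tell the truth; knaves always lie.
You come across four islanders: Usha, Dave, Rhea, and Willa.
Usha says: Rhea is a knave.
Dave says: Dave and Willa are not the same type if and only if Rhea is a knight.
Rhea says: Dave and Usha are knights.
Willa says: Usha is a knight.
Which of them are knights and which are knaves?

Suppose Usha is a knave. Then Usha's statement "Rhea is a knave" would have to be false. Checking the 8 ways to assign the others, none is consistent with every speaker.
(For instance, with Dave=knave, Rhea=knave, Willa=knight, Usha's claim "Rhea is a knave" comes out true where it would need to be false.)
So Usha must be a knight, making "Rhea is a knave" true. Taking Usha=knight, Dave=knave, Rhea=knave, Willa=knight, each remaining statement checks out:
  Dave (knave): "Dave and Willa are not the same type if and only if Rhea is a knight" — false. ✓
  Rhea (knave): "Dave and Usha are knights" — false. ✓
  Willa (knight): "Usha is a knight" — true. ✓
This is the unique consistent assignment.

Knights: Usha and Willa. Knaves: Dave and Rhea.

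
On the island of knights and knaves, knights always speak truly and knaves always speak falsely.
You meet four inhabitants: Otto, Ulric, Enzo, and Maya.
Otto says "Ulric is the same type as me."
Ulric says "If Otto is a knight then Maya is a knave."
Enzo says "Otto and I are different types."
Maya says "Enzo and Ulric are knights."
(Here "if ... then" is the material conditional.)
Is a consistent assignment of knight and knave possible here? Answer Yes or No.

One consistent assignment: Otto=knave, Ulric=knight, Enzo=knight, Maya=knight.

Yes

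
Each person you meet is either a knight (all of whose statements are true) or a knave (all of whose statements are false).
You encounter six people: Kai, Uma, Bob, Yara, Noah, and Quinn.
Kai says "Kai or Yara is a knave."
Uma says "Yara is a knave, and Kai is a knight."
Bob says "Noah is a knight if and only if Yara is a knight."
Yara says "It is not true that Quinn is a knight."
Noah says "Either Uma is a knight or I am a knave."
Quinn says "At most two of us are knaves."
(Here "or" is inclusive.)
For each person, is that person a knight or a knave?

Kai is a knight, Uma is a knight, Bob is a knave, Yara is a knave, Noah is a knight, and Quinn is a knight.

Kai is a knight; "Kai or Yara is a knave" is true, as required.
As a knight, Uma's statement "Yara is a knave, and Kai is a knight" should be true; it is.
Bob is a knave; "Noah is a knight if and only if Yara is a knight" is False, as required.
Yara is a knave, and the claim "it is not true that Quinn is a knight" is indeed False.
Noah is a knight; "either Uma is a knight or I am a knave" is true, as required.
Quinn (knight): "at most two of us are knaves" — true. ✓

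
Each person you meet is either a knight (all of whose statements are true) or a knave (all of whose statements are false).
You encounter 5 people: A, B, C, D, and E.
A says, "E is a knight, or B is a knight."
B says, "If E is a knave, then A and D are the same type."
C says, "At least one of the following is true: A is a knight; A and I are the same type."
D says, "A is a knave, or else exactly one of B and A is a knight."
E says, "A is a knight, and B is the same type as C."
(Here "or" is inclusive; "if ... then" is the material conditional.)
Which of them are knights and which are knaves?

Knights: A, B, C, and E. Knaves: D.

Suppose A is a knave. Then A's statement "E is a knight, or B is a knight" would have to be false. Checking the 16 ways to assign the others, none is consistent with every speaker.
(For instance, with B=knight, C=knight, D=knave, E=knight, A's claim "E is a knight, or B is a knight" comes out true where it would need to be false.)
So A must be a knight, making "E is a knight, or B is a knight" true. Taking A=knight, B=knight, C=knight, D=knave, E=knight, each remaining statement checks out:
  B (knight): "if E is a knave, then A and D are the same type" — true. ✓
  C (knight): "at least one of the following is true: A is a knight; A and I are the same type" — true. ✓
  D (knave): "A is a knave, or else exactly one of B and A is a knight" — false. ✓
  E (knight): "A is a knight, and B is the same type as C" — true. ✓
This is the unique consistent assignment.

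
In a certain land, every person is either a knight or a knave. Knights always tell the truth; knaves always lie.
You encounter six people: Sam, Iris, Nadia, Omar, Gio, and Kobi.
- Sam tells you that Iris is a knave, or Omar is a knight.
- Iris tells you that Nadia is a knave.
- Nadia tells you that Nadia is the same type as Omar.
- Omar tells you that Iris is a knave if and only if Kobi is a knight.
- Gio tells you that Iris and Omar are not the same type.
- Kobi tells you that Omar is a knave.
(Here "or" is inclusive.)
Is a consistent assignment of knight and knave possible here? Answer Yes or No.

One consistent assignment: Sam=knight, Iris=knight, Nadia=knave, Omar=knight, Gio=knave, Kobi=knave.

Yes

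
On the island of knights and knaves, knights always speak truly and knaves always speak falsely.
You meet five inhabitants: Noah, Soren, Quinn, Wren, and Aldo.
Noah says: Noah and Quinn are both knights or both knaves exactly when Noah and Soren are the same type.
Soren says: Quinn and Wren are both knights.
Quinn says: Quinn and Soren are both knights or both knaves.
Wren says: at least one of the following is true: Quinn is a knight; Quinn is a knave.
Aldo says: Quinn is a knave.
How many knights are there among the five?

4

The unique consistent assignment is Noah=knight, Soren=knight, Quinn=knight, Wren=knight, Aldo=knave.
That has 4 knights.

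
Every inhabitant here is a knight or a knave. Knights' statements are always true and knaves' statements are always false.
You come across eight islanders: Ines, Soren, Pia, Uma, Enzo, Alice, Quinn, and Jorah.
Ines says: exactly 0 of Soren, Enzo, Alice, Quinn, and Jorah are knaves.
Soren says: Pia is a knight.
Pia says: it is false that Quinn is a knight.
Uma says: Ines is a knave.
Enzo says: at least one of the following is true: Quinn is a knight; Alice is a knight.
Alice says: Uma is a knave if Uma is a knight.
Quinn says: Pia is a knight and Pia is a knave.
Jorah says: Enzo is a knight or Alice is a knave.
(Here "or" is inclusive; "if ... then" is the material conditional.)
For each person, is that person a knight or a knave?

Since Ines is a knave, "exactly 0 of Soren, Enzo, Alice, Quinn, and Jorah are knaves" needs to be false, which holds.
Soren is a knight, and the claim "Pia is a knight" is indeed true.
Pia is a knight, so "it is false that Quinn is a knight" must be true — and it is.
Uma is a knight; "Ines is a knave" is true, as required.
Enzo is a knave, so "at least one of the following is true: Quinn is a knight; Alice is a knight" must be false — and it is.
Alice is a knave, so "Uma is a knave if Uma is a knight" must be false — and it is.
Quinn (knave): "Pia is a knight and Pia is a knave" — false. ✓
Jorah (knight): "Enzo is a knight or Alice is a knave" — true. ✓

Ines is a knave, Soren is a knight, Pia is a knight, Uma is a knight, Enzo is a knave, Alice is a knave, Quinn is a knave, and Jorah is a knight.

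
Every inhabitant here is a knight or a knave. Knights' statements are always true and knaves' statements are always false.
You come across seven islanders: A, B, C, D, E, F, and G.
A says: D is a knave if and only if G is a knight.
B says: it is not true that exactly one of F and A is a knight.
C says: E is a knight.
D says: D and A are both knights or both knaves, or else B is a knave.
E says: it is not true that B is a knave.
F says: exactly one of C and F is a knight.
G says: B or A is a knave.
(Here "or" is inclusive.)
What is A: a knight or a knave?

A is a knave.

Consistent assignments: {A=knave, B=knave, C=knave, D=knight, E=knave, F=knight, G=knight}
In every consistent assignment, A is a knave.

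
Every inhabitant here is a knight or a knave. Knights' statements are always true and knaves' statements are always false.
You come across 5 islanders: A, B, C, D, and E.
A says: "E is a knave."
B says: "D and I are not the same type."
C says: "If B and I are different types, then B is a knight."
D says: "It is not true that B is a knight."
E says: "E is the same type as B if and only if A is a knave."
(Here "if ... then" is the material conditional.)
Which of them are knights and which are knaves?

Knights: B, C, and E. Knaves: A and D.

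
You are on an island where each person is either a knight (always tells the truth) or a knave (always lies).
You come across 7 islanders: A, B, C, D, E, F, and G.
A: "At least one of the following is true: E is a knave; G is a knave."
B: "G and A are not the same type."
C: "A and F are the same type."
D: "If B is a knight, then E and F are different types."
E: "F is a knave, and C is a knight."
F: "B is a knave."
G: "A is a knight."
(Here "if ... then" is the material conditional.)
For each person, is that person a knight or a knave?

A is a knight, B is a knave, C is a knight, D is a knight, E is a knave, F is a knight, and G is a knight.

A is a knight, so "at least one of the following is true: E is a knave; G is a knave" must be true — and it is.
B (knave): "G and A are not the same type" — false. ✓
C (knight): "A and F are the same type" — true. ✓
D is a knight, so "if B is a knight, then E and F are different types" must be true — and it is.
E (knave): "F is a knave, and C is a knight" — false. ✓
F is a knight; "B is a knave" is true, as required.
G is a knight, and the claim "A is a knight" is indeed true.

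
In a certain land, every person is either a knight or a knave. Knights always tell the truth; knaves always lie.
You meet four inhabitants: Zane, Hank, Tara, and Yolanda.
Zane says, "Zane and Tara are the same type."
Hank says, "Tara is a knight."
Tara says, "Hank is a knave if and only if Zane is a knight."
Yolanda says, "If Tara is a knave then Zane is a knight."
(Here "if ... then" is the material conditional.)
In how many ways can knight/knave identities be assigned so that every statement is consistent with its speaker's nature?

1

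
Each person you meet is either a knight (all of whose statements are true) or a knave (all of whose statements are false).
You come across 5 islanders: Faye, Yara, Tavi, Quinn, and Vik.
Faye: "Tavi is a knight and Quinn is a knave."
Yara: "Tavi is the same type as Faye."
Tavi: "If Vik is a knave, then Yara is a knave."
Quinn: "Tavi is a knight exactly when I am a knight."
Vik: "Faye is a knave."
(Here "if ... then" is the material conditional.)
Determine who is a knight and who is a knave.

Faye is a knave, Yara is a knave, Tavi is a knight, Quinn is a knight, and Vik is a knight.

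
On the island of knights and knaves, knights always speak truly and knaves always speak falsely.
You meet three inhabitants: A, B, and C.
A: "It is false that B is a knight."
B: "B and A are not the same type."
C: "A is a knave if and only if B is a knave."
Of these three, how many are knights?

1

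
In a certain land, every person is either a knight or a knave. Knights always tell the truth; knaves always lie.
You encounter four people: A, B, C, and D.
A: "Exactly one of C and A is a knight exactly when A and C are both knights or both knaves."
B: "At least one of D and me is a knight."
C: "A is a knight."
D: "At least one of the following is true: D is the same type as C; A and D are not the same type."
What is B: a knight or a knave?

Consistent assignments: {A=knave, B=knight, C=knave, D=knight}
In every consistent assignment, B is a knight.

B is a knight.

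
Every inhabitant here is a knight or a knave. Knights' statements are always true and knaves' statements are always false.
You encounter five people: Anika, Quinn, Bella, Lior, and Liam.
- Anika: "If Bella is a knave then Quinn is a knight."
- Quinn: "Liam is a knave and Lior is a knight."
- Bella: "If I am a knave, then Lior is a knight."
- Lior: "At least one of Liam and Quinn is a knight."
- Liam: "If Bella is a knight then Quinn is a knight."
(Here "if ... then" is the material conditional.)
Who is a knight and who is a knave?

Anika is a knight, Quinn is a knave, Bella is a knight, Lior is a knave, and Liam is a knave.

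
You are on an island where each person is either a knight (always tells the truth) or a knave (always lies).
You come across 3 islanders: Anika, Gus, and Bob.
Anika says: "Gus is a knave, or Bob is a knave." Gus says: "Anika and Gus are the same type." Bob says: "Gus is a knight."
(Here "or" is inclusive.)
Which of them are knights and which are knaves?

Anika is a knight, so "Gus is a knave, or Bob is a knave" must be true — and it is.
Gus is a knave, so "Anika and Gus are the same type" must be False — and it is.
Bob is a knave, so "Gus is a knight" must be False — and it is.

Anika is a knight, Gus is a knave, and Bob is a knave.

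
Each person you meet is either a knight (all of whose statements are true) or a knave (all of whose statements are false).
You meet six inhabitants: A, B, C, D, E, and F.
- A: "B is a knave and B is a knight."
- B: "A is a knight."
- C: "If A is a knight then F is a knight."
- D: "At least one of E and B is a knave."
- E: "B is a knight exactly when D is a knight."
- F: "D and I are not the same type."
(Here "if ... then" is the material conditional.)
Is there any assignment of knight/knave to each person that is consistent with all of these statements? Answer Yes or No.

Checking all 64 assignments, each has at least one speaker whose statement's truth value contradicts their type.

No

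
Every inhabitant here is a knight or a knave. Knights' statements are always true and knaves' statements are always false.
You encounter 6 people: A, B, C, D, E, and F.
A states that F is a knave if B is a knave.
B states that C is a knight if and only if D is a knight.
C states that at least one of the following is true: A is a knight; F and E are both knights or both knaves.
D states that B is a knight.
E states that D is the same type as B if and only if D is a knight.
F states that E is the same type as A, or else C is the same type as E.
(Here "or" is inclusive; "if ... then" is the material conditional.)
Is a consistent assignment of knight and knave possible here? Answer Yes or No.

One consistent assignment: A=knight, B=knight, C=knight, D=knight, E=knight, F=knight.

Yes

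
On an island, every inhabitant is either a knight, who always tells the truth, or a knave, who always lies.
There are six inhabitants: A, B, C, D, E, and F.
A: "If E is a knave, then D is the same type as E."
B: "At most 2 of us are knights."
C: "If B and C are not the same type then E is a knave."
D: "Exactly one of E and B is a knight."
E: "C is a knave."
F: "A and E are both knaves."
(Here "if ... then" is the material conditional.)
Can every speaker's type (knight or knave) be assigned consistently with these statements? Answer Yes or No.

Checking all 64 assignments, each has at least one speaker whose statement's truth value contradicts their type.

No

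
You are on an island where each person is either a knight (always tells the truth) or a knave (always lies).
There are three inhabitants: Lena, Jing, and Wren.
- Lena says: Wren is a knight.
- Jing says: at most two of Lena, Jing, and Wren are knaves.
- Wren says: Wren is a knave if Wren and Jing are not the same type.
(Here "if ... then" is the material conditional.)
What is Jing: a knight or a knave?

Consistent assignments: {Lena=knight, Jing=knight, Wren=knight}
In every consistent assignment, Jing is a knight.

Jing is a knight.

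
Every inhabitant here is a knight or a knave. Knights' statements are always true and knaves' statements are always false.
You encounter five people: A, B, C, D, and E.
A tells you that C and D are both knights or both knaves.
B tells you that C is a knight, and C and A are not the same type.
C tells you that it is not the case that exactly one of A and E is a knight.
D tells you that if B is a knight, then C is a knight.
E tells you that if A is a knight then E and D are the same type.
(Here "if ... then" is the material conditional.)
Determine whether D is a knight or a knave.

D is a knight.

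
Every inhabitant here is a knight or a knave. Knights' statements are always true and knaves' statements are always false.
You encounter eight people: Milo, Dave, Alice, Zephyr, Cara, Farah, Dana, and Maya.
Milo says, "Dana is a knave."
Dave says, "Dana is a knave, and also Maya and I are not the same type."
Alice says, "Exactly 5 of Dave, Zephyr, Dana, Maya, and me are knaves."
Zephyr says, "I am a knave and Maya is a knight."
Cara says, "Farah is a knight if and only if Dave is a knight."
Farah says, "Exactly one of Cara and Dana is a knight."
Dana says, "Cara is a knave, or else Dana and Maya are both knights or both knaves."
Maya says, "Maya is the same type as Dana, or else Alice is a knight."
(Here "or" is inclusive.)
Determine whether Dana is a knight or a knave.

Dana is a knight.

Consistent assignments: {Milo=knave, Dave=knave, Alice=knave, Zephyr=knave, Cara=knave, Farah=knight, Dana=knight, Maya=knave}
In every consistent assignment, Dana is a knight.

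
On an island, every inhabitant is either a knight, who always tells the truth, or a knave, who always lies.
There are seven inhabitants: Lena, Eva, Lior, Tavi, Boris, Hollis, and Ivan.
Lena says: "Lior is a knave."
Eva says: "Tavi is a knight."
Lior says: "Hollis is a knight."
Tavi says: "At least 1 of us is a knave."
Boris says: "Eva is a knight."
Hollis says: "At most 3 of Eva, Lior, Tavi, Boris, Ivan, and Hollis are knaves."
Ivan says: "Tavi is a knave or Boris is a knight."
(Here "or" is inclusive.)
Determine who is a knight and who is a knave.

Lena is a knave, Eva is a knight, Lior is a knight, Tavi is a knight, Boris is a knight, Hollis is a knight, and Ivan is a knight.

Lena is a knave, and the claim "Lior is a knave" is indeed False.
Eva is a knight, so "Tavi is a knight" must be True — and it is.
Lior is a knight, and the claim "Hollis is a knight" is indeed True.
Tavi (knight): "at least 1 of us is a knave" — True. ✓
Boris is a knight, so "Eva is a knight" must be True — and it is.
Hollis (knight): "at most 3 of Eva, Lior, Tavi, Boris, Ivan, and Hollis are knaves" — True. ✓
Ivan is a knight, and the claim "Tavi is a knave or Boris is a knight" is indeed True.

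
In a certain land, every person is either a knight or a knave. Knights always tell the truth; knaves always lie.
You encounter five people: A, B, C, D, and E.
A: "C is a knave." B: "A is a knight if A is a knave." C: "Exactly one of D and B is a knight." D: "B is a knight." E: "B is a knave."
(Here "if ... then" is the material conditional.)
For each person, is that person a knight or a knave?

A is a knight, B is a knight, C is a knave, D is a knight, and E is a knave.

Suppose A is a knave. Then A's statement "C is a knave" would have to be false. Checking the 16 ways to assign the others, none is consistent with every speaker.
(For instance, with B=knight, C=knave, D=knight, E=knave, A's claim "C is a knave" comes out true where it would need to be false.)
So A must be a knight, making "C is a knave" true. Taking A=knight, B=knight, C=knave, D=knight, E=knave, each remaining statement checks out:
  B (knight): "A is a knight if A is a knave" — true. ✓
  C (knave): "exactly one of D and B is a knight" — false. ✓
  D (knight): "B is a knight" — true. ✓
  E (knave): "B is a knave" — false. ✓
This is the unique consistent assignment.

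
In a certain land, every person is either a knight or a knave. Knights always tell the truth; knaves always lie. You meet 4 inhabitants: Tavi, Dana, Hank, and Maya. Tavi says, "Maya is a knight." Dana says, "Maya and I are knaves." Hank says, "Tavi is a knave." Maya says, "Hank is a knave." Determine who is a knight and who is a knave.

Tavi is a knight, Dana is a knave, Hank is a knave, and Maya is a knight.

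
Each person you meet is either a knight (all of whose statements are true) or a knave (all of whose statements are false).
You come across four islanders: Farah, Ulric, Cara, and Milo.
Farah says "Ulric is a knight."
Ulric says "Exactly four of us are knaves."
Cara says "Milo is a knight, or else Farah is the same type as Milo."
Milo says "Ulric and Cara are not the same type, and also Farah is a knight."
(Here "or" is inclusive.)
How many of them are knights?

1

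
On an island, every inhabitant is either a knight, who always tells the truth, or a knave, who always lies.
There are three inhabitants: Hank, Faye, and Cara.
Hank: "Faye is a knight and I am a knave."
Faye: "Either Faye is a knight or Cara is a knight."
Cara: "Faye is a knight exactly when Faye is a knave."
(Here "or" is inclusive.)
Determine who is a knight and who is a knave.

Hank is a knave, Faye is a knave, and Cara is a knave.

As a knave, Hank's statement "Faye is a knight and I am a knave" should be false; it is.
Faye is a knave; "either Faye is a knight or Cara is a knight" is false, as required.
Cara is a knave; "Faye is a knight exactly when Faye is a knave" is false, as required.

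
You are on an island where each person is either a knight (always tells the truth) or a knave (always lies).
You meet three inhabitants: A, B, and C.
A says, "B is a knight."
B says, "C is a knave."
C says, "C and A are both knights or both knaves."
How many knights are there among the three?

2

The unique consistent assignment is A=knight, B=knight, C=knave.
That has 2 knights.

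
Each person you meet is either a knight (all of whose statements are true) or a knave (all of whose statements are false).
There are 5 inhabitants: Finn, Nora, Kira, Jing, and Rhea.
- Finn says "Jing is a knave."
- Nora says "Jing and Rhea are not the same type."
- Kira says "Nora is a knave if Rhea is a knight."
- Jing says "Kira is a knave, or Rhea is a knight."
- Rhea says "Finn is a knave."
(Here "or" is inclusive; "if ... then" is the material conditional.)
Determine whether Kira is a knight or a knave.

Kira is a knight.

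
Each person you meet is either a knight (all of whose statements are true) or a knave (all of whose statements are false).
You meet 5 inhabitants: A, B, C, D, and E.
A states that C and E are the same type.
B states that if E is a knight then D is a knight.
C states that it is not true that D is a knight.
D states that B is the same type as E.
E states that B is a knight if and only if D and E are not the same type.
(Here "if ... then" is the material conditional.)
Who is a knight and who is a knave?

As a knave, A's statement "C and E are the same type" should be False; it is.
B (knight): "if E is a knight then D is a knight" — True. ✓
As a knight, C's statement "it is not true that D is a knight" should be True; it is.
Since D is a knave, "B is the same type as E" needs to be False, which holds.
As a knave, E's statement "B is a knight if and only if D and E are not the same type" should be False; it is.

A is a knave, B is a knight, C is a knight, D is a knave, and E is a knave.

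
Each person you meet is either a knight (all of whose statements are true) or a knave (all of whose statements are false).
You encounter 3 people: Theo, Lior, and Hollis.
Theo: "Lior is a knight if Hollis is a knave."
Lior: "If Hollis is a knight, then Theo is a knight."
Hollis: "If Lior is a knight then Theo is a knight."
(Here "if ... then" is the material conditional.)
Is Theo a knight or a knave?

Consistent assignments: {Theo=knight, Lior=knight, Hollis=knight}
In every consistent assignment, Theo is a knight.

Theo is a knight.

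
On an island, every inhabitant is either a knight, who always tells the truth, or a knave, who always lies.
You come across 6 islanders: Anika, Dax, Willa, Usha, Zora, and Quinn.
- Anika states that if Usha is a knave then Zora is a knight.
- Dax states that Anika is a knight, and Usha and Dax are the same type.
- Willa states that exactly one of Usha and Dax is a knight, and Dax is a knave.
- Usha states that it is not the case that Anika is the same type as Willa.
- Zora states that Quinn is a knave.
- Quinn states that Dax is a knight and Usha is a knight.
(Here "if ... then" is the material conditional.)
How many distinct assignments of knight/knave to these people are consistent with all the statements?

1

Consistent assignments:
  Anika=knight, Dax=knight, Willa=knave, Usha=knight, Zora=knave, Quinn=knight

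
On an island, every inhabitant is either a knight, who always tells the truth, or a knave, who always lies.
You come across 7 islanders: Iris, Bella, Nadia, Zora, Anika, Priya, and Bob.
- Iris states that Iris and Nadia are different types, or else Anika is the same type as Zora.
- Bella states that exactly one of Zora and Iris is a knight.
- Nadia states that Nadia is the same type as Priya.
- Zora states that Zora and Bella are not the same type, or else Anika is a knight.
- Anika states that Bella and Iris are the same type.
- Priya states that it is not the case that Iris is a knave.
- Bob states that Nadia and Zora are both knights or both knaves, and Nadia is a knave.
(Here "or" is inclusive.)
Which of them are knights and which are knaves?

Iris is a knight; "Iris and Nadia are different types, or else Anika is the same type as Zora" is True, as required.
Bella is a knave, and the claim "exactly one of Zora and Iris is a knight" is indeed false.
Nadia is a knave, and the claim "Nadia is the same type as Priya" is indeed false.
Zora is a knight, and the claim "Zora and Bella are not the same type, or else Anika is a knight" is indeed True.
Anika (knave): "Bella and Iris are the same type" — false. ✓
Priya is a knight, so "it is not the case that Iris is a knave" must be True — and it is.
Bob (knave): "Nadia and Zora are both knights or both knaves, and Nadia is a knave" — false. ✓

Knights: Iris, Zora, and Priya. Knaves: Bella, Nadia, Anika, and Bob.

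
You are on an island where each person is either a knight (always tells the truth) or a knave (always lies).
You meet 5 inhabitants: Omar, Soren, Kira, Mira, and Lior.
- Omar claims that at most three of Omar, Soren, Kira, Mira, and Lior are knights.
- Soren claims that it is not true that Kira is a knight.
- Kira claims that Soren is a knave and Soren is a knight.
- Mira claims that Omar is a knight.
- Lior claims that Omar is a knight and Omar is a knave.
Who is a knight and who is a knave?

Suppose Omar is a knave. Then Omar's statement "at most three of Omar, Soren, Kira, Mira, and Lior are knights" would have to be false. Checking the 16 ways to assign the others, none is consistent with every speaker.
(For instance, with Soren=knight, Kira=knave, Mira=knight, Lior=knave, Omar's claim "at most three of Omar, Soren, Kira, Mira, and Lior are knights" comes out true where it would need to be false.)
So Omar must be a knight, making "at most three of Omar, Soren, Kira, Mira, and Lior are knights" true. Taking Omar=knight, Soren=knight, Kira=knave, Mira=knight, Lior=knave, each remaining statement checks out:
  Soren (knight): "it is not true that Kira is a knight" — true. ✓
  Kira (knave): "Soren is a knave and Soren is a knight" — false. ✓
  Mira (knight): "Omar is a knight" — true. ✓
  Lior (knave): "Omar is a knight and Omar is a knave" — false. ✓
This is the unique consistent assignment.

Omar is a knight, Soren is a knight, Kira is a knave, Mira is a knight, and Lior is a knave.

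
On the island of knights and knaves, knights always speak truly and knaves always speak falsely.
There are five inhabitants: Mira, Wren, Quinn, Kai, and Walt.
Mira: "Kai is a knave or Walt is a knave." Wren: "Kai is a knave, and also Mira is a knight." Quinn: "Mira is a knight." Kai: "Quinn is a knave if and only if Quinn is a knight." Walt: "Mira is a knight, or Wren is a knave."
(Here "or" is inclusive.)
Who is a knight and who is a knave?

Mira (knight): "Kai is a knave or Walt is a knave" — true. ✓
Wren is a knight, and the claim "Kai is a knave, and also Mira is a knight" is indeed true.
Since Quinn is a knight, "Mira is a knight" needs to be true, which holds.
Kai (knave): "Quinn is a knave if and only if Quinn is a knight" — False. ✓
Walt is a knight; "Mira is a knight, or Wren is a knave" is true, as required.

Knights: Mira, Wren, Quinn, and Walt. Knaves: Kai.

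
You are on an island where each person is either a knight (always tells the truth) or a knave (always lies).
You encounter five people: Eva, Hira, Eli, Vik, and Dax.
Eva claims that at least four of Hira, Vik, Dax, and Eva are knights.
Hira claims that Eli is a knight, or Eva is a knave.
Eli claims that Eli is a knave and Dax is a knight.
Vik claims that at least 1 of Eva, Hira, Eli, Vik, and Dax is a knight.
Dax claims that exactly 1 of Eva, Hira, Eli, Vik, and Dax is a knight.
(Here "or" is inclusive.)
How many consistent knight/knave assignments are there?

1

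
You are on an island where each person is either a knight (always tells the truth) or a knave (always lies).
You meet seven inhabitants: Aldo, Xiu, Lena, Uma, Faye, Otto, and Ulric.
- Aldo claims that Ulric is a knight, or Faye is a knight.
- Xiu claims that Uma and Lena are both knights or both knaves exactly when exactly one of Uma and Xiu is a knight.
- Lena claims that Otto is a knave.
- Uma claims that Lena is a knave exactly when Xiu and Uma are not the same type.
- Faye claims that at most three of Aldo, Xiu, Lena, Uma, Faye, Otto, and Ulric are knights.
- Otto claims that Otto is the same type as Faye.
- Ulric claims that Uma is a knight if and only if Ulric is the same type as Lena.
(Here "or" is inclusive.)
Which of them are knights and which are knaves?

Aldo is a knight, Xiu is a knave, Lena is a knave, Uma is a knave, Faye is a knight, Otto is a knight, and Ulric is a knave.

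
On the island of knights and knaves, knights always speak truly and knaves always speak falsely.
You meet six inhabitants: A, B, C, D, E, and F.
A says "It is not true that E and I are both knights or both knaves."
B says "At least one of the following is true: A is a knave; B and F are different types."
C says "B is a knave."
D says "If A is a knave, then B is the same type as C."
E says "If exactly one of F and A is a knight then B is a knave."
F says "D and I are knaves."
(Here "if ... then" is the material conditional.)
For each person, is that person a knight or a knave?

A is a knight, B is a knight, C is a knave, D is a knight, E is a knave, and F is a knave.

A is a knight; "it is not true that E and I are both knights or both knaves" is True, as required.
B is a knight; "at least one of the following is true: A is a knave; B and F are different types" is True, as required.
C (knave): "B is a knave" — False. ✓
D is a knight, so "if A is a knave, then B is the same type as C" must be True — and it is.
E is a knave, so "if exactly one of F and A is a knight then B is a knave" must be False — and it is.
F is a knave, and the claim "D and I are knaves" is indeed False.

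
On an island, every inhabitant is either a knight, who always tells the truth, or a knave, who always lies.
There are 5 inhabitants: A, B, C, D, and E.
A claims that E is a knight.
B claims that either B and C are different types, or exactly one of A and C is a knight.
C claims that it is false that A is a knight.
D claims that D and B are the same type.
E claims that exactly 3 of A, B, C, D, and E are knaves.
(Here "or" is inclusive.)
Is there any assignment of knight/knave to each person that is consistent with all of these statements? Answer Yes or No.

Yes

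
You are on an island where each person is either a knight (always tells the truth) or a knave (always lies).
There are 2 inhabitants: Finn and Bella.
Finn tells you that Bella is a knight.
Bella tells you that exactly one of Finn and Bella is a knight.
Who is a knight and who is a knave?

Finn is a knave and Bella is a knave.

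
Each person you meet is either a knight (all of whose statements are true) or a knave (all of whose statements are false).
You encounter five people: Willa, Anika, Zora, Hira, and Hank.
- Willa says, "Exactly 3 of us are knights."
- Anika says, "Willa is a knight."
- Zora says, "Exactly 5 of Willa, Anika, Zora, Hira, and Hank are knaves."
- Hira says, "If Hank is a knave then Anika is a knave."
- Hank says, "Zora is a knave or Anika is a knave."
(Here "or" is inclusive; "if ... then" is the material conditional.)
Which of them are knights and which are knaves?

Willa is a knave, Anika is a knave, Zora is a knave, Hira is a knight, and Hank is a knight.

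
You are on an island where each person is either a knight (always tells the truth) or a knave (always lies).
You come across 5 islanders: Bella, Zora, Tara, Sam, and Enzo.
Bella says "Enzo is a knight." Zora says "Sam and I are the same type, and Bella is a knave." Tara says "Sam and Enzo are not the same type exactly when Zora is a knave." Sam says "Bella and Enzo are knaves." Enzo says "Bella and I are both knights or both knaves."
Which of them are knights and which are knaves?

Knights: Bella, Tara, and Enzo. Knaves: Zora and Sam.

Since Bella is a knight, "Enzo is a knight" needs to be True, which holds.
Zora is a knave, so "Sam and I are the same type, and Bella is a knave" must be false — and it is.
Since Tara is a knight, "Sam and Enzo are not the same type exactly when Zora is a knave" needs to be True, which holds.
Sam is a knave, so "Bella and Enzo are knaves" must be false — and it is.
Enzo is a knight; "Bella and I are both knights or both knaves" is True, as required.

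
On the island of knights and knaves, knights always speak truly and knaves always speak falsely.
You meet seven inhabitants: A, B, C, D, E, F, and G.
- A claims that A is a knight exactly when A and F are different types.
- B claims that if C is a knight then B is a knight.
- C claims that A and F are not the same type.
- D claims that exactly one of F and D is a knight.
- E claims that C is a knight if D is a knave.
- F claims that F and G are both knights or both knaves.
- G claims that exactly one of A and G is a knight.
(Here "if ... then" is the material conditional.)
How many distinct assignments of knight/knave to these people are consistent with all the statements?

0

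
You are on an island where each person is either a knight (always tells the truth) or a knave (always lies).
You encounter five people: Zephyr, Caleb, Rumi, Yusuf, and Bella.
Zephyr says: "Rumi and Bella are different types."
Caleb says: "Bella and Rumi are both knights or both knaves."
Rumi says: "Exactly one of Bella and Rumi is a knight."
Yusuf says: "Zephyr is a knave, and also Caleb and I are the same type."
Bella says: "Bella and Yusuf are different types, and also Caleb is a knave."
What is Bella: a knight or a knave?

Bella is a knave.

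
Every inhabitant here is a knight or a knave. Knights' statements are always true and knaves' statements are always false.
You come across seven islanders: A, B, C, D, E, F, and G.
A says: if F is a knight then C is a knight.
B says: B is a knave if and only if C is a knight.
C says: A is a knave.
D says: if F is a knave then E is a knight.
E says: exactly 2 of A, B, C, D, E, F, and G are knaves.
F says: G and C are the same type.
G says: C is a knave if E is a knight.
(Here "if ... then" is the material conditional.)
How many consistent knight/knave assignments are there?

3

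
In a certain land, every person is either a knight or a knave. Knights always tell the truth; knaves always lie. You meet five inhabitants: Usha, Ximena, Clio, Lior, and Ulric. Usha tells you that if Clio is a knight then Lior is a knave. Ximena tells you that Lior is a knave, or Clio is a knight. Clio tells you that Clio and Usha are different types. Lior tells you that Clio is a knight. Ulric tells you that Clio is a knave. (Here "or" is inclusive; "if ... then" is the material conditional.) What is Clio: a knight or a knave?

Clio is a knight.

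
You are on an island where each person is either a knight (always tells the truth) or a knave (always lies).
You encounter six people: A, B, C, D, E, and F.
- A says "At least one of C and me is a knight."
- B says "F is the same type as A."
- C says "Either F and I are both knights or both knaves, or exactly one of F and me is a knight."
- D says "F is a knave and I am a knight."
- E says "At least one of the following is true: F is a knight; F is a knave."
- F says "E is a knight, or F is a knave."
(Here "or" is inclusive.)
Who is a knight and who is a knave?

A is a knight, B is a knight, C is a knight, D is a knave, E is a knight, and F is a knight.

A is a knight, and the claim "at least one of C and me is a knight" is indeed true.
B is a knight, so "F is the same type as A" must be true — and it is.
C (knight): "either F and I are both knights or both knaves, or exactly one of F and me is a knight" — true. ✓
D is a knave; "F is a knave and I am a knight" is False, as required.
E is a knight; "at least one of the following is true: F is a knight; F is a knave" is true, as required.
F is a knight, so "E is a knight, or F is a knave" must be true — and it is.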